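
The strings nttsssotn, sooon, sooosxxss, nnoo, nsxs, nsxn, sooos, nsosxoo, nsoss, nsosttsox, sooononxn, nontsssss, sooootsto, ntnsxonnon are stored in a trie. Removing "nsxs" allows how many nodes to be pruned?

A node on "nsxs"'s path can go only if nothing else ends at it or branches off below it.
The suffix "s" (1 node) is used only by "nsxs"; the node for "nsx" still has the child "n", so pruning stops there.
Nodes removed: 1

1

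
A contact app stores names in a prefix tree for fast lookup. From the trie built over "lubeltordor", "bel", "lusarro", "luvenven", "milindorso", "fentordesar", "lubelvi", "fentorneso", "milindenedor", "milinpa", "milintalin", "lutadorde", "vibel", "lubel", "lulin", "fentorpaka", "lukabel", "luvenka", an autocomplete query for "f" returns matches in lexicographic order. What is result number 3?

DFS of the "f" subtree visits, in order: "fentordesar", "fentorneso", "fentorpaka"
The 3rd is fentorpaka.

fentorpaka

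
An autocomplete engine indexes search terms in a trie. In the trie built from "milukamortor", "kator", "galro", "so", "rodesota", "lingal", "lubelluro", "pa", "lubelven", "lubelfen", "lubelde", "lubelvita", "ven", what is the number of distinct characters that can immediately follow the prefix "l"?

2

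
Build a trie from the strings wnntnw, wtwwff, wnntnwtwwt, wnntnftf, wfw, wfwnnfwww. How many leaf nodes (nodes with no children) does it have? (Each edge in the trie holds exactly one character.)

Leaves are exactly the stored words that no other stored word extends.
Those words: "wfwnnfwww", "wnntnftf", "wnntnwtwwt", "wtwwff"
Leaf count: 4

4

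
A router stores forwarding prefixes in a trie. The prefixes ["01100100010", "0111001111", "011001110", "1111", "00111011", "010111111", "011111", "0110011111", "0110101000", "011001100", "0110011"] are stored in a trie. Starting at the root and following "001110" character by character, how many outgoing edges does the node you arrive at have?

Walk "001110" from the root, arriving at one node.
Characters that immediately follow "001110" among the stored strings: {1}.
That node has 1 child edge.

1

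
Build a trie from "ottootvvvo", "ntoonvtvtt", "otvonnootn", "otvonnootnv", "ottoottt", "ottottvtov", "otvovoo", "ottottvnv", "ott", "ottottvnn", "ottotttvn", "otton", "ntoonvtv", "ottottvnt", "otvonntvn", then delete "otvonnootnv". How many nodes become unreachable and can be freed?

1

After clearing the end-marker at "otvonnootnv", prune upward until reaching a node still needed by another word.
The suffix "v" (1 node) is used only by "otvonnootnv"; "otvonnootn" is itself a stored word, so pruning stops there.
Nodes removed: 1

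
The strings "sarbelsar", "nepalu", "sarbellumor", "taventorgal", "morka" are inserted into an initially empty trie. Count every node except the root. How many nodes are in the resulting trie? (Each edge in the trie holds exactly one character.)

Trie structure (* marks end of a word):
(root)
├─ m
│  └─ o
│     └─ r
│        └─ k
│           └─ a *
├─ n
│  └─ e
│     └─ p
│        └─ a
│           └─ l
│              └─ u *
├─ s
│  └─ a
│     └─ r
│        └─ b
│           └─ e
│              └─ l
│                 ├─ l
│                 │  └─ u
│                 │     └─ m
│                 │        └─ o
│                 │           └─ r *
│                 └─ s
│                    └─ a
│                       └─ r *
└─ t
   └─ a
      └─ v
         └─ e
            └─ n
               └─ t
                  └─ o
                     └─ r
                        └─ g
                           └─ a
                              └─ l *
Counting every labelled node above: 36.

36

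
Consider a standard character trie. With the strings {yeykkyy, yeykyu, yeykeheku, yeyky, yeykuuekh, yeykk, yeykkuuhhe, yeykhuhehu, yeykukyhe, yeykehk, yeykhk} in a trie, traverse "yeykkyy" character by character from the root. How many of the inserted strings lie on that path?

Traverse "yeykkyy" character by character; count nodes along the way that are marked as word ends.
Prefixes of the query that are stored words: "yeykk", "yeykkyy"
Count: 2

2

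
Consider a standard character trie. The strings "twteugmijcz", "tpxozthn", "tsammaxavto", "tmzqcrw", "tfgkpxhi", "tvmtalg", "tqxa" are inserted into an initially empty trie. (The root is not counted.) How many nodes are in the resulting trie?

50

Insert word by word; a character creates a node only if that edge doesn't already exist:
  "twteugmijcz" → 11 new (t, w, t, e, u, g, m, i, j, c, z)
  "tpxozthn" → prefix "t" already present; 7 new (p, x, o, z, t, h, n)
  "tsammaxavto" → prefix "t" already present; 10 new (s, a, m, m, a, x, a, v, t, o)
  "tmzqcrw" → prefix "t" already present; 6 new (m, z, q, c, r, w)
  "tfgkpxhi" → prefix "t" already present; 7 new (f, g, k, p, x, h, i)
  "tvmtalg" → prefix "t" already present; 6 new (v, m, t, a, l, g)
  "tqxa" → prefix "t" already present; 3 new (q, x, a)
Total nodes = 11 + 7 + 10 + 6 + 7 + 6 + 3 = 50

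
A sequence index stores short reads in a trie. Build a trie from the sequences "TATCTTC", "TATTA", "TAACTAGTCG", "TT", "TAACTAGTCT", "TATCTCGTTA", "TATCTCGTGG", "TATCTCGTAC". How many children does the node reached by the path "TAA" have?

Follow the path "TAA" to its node, then look at its outgoing edges.
Characters that immediately follow "TAA" among the stored strings: {C}.
That node has 1 child edge.

1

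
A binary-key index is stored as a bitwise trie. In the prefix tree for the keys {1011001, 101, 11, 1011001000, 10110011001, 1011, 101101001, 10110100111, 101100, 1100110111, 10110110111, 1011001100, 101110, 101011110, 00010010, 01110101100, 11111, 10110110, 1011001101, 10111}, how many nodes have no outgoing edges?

11

Leaves are exactly the stored words that no other stored word extends.
Those words: "00010010", "01110101100", "101011110", "1011001000", "10110011001", "1011001101", "10110100111", "10110110111", "101110", "1100110111", "11111"
Leaf count: 11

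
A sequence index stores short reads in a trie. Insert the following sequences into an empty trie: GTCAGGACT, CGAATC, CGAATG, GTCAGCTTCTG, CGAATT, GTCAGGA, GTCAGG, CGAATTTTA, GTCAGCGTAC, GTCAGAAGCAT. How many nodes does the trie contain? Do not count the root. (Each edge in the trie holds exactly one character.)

36

For each word, the new-node count is its length minus the longest prefix already in the trie:
  "GTCAGGACT" → 9 new (G, T, C, A, G, G, A, C, T)
  "CGAATC" → 6 new (C, G, A, A, T, C)
  "CGAATG" → prefix "CGAAT" already present; 1 new (G)
  "GTCAGCTTCTG" → prefix "GTCAG" already present; 6 new (C, T, T, C, T, G)
  "CGAATT" → prefix "CGAAT" already present; 1 new (T)
  "GTCAGGA" → prefix "GTCAGGA" already present; 0 new (none)
  "GTCAGG" → prefix "GTCAGG" already present; 0 new (none)
  "CGAATTTTA" → prefix "CGAATT" already present; 3 new (T, T, A)
  "GTCAGCGTAC" → prefix "GTCAGC" already present; 4 new (G, T, A, C)
  "GTCAGAAGCAT" → prefix "GTCAG" already present; 6 new (A, A, G, C, A, T)
Total nodes = 9 + 6 + 1 + 6 + 1 + 0 + 0 + 3 + 4 + 6 = 36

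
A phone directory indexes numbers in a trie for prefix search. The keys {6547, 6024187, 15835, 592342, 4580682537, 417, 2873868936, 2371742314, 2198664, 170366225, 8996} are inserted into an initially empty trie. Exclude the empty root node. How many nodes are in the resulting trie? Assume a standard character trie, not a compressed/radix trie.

Insert word by word; a character creates a node only if that edge doesn't already exist:
  "6547" → 4 new (6, 5, 4, 7)
  "6024187" → prefix "6" already present; 6 new (0, 2, 4, 1, 8, 7)
  "15835" → 5 new (1, 5, 8, 3, 5)
  "592342" → 6 new (5, 9, 2, 3, 4, 2)
  "4580682537" → 10 new (4, 5, 8, 0, 6, 8, 2, 5, 3, 7)
  "417" → prefix "4" already present; 2 new (1, 7)
  "2873868936" → 10 new (2, 8, 7, 3, 8, 6, 8, 9, 3, 6)
  "2371742314" → prefix "2" already present; 9 new (3, 7, 1, 7, 4, 2, 3, 1, 4)
  "2198664" → prefix "2" already present; 6 new (1, 9, 8, 6, 6, 4)
  "170366225" → prefix "1" already present; 8 new (7, 0, 3, 6, 6, 2, 2, 5)
  "8996" → 4 new (8, 9, 9, 6)
Total nodes = 4 + 6 + 5 + 6 + 10 + 2 + 10 + 9 + 6 + 8 + 4 = 70

70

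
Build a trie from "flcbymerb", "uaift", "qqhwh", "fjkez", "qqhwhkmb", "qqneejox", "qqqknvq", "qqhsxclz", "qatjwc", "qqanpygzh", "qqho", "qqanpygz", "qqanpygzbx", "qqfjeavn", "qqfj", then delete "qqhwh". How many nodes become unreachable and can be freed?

0

A node on "qqhwh"'s path can go only if nothing else ends at it or branches off below it.
Every node on "qqhwh" is still needed (e.g. by "qqhwhkmb"), so nothing is freed.
Nodes removed: 0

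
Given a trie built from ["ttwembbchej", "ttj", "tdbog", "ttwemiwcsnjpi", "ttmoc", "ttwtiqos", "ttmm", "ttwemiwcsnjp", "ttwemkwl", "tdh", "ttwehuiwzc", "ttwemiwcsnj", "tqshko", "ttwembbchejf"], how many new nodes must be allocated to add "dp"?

Nothing in the trie begins with "d"; the whole of "dp" is new.
2 − 0 = 2 new nodes.

2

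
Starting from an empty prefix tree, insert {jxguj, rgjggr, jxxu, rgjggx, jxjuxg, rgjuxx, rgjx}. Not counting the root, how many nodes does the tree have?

Trace insertions, counting only characters that open a new branch:
  "jxguj" → 5 new (j, x, g, u, j)
  "rgjggr" → 6 new (r, g, j, g, g, r)
  "jxxu" → prefix "jx" already present; 2 new (x, u)
  "rgjggx" → prefix "rgjgg" already present; 1 new (x)
  "jxjuxg" → prefix "jx" already present; 4 new (j, u, x, g)
  "rgjuxx" → prefix "rgj" already present; 3 new (u, x, x)
  "rgjx" → prefix "rgj" already present; 1 new (x)
Total nodes = 5 + 6 + 2 + 1 + 4 + 3 + 1 = 22

22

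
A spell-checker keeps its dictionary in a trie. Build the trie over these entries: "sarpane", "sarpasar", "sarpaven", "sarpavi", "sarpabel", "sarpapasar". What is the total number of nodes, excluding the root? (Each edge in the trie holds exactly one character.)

22

For each word, the new-node count is its length minus the longest prefix already in the trie:
  "sarpane" → 7 new (s, a, r, p, a, n, e)
  "sarpasar" → prefix "sarpa" already present; 3 new (s, a, r)
  "sarpaven" → prefix "sarpa" already present; 3 new (v, e, n)
  "sarpavi" → prefix "sarpav" already present; 1 new (i)
  "sarpabel" → prefix "sarpa" already present; 3 new (b, e, l)
  "sarpapasar" → prefix "sarpa" already present; 5 new (p, a, s, a, r)
Total nodes = 7 + 3 + 3 + 1 + 3 + 5 = 22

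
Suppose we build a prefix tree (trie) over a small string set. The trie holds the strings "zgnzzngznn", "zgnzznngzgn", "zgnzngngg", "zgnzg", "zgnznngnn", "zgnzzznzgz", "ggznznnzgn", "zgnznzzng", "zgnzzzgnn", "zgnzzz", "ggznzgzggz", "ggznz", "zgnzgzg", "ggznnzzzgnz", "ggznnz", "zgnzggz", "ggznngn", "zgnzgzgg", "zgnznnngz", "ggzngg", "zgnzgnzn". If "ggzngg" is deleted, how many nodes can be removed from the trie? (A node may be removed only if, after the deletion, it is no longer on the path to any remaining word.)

2

After clearing the end-marker at "ggzngg", prune upward until reaching a node still needed by another word.
The suffix "gg" (2 nodes) is used only by "ggzngg"; the node for "ggzn" still has the child "z", so pruning stops there.
Nodes removed: 2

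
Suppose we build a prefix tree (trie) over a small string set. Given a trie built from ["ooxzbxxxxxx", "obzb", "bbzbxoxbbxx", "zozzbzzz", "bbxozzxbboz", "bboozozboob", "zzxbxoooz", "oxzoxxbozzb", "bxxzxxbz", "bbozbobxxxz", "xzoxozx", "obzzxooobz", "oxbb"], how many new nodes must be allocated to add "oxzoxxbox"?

1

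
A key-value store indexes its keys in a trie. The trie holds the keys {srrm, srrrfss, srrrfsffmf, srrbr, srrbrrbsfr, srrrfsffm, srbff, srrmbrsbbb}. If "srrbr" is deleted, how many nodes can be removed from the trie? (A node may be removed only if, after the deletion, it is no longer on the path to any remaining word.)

After clearing the end-marker at "srrbr", prune upward until reaching a node still needed by another word.
Every node on "srrbr" is still needed (e.g. by "srrbrrbsfr"), so nothing is freed.
Nodes removed: 0

0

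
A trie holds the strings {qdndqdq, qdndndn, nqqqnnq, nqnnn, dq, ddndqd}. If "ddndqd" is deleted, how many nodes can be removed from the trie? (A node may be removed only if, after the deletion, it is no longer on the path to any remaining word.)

5

A node on "ddndqd"'s path can go only if nothing else ends at it or branches off below it.
The suffix "dndqd" (5 nodes) is used only by "ddndqd"; the node for "d" still has the child "q", so pruning stops there.
Nodes removed: 5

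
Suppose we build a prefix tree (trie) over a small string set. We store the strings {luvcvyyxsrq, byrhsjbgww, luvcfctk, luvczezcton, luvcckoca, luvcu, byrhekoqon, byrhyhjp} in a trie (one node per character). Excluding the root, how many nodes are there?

48

For each word, the new-node count is its length minus the longest prefix already in the trie:
  "luvcvyyxsrq" → 11 new (l, u, v, c, v, y, y, x, s, r, q)
  "byrhsjbgww" → 10 new (b, y, r, h, s, j, b, g, w, w)
  "luvcfctk" → prefix "luvc" already present; 4 new (f, c, t, k)
  "luvczezcton" → prefix "luvc" already present; 7 new (z, e, z, c, t, o, n)
  "luvcckoca" → prefix "luvc" already present; 5 new (c, k, o, c, a)
  "luvcu" → prefix "luvc" already present; 1 new (u)
  "byrhekoqon" → prefix "byrh" already present; 6 new (e, k, o, q, o, n)
  "byrhyhjp" → prefix "byrh" already present; 4 new (y, h, j, p)
Total nodes = 11 + 10 + 4 + 7 + 5 + 1 + 6 + 4 = 48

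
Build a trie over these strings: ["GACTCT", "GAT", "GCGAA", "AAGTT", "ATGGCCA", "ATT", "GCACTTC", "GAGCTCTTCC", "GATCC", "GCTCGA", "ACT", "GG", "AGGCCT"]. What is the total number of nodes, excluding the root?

For each word, the new-node count is its length minus the longest prefix already in the trie:
  "GACTCT" → 6 new (G, A, C, T, C, T)
  "GAT" → prefix "GA" already present; 1 new (T)
  "GCGAA" → prefix "G" already present; 4 new (C, G, A, A)
  "AAGTT" → 5 new (A, A, G, T, T)
  "ATGGCCA" → prefix "A" already present; 6 new (T, G, G, C, C, A)
  "ATT" → prefix "AT" already present; 1 new (T)
  "GCACTTC" → prefix "GC" already present; 5 new (A, C, T, T, C)
  "GAGCTCTTCC" → prefix "GA" already present; 8 new (G, C, T, C, T, T, C, C)
  "GATCC" → prefix "GAT" already present; 2 new (C, C)
  "GCTCGA" → prefix "GC" already present; 4 new (T, C, G, A)
  "ACT" → prefix "A" already present; 2 new (C, T)
  "GG" → prefix "G" already present; 1 new (G)
  "AGGCCT" → prefix "A" already present; 5 new (G, G, C, C, T)
Total nodes = 6 + 1 + 4 + 5 + 6 + 1 + 5 + 8 + 2 + 4 + 2 + 1 + 5 = 50

50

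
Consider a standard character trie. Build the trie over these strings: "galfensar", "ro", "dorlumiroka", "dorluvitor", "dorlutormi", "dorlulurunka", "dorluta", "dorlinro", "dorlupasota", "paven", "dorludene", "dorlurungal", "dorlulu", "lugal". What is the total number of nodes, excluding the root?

70

Trace insertions, counting only characters that open a new branch:
  "galfensar" → 9 new (g, a, l, f, e, n, s, a, r)
  "ro" → 2 new (r, o)
  "dorlumiroka" → 11 new (d, o, r, l, u, m, i, r, o, k, a)
  "dorluvitor" → prefix "dorlu" already present; 5 new (v, i, t, o, r)
  "dorlutormi" → prefix "dorlu" already present; 5 new (t, o, r, m, i)
  "dorlulurunka" → prefix "dorlu" already present; 7 new (l, u, r, u, n, k, a)
  "dorluta" → prefix "dorlut" already present; 1 new (a)
  "dorlinro" → prefix "dorl" already present; 4 new (i, n, r, o)
  "dorlupasota" → prefix "dorlu" already present; 6 new (p, a, s, o, t, a)
  "paven" → 5 new (p, a, v, e, n)
  "dorludene" → prefix "dorlu" already present; 4 new (d, e, n, e)
  "dorlurungal" → prefix "dorlu" already present; 6 new (r, u, n, g, a, l)
  "dorlulu" → prefix "dorlulu" already present; 0 new (none)
  "lugal" → 5 new (l, u, g, a, l)
Total nodes = 9 + 2 + 11 + 5 + 5 + 7 + 1 + 4 + 6 + 5 + 4 + 6 + 0 + 5 = 70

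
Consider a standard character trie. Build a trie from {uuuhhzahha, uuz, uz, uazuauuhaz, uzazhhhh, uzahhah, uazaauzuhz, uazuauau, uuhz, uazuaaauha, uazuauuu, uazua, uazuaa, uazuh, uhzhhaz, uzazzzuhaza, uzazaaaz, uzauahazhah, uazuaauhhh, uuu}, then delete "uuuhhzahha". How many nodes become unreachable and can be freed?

After clearing the end-marker at "uuuhhzahha", prune upward until reaching a node still needed by another word.
The suffix "hhzahha" (7 nodes) is used only by "uuuhhzahha"; "uuu" is itself a stored word, so pruning stops there.
Nodes removed: 7

7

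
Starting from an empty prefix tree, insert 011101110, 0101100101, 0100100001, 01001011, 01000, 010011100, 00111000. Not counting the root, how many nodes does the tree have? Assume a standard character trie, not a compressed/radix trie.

Trace insertions, counting only characters that open a new branch:
  "011101110" → 9 new (0, 1, 1, 1, 0, 1, 1, 1, 0)
  "0101100101" → prefix "01" already present; 8 new (0, 1, 1, 0, 0, 1, 0, 1)
  "0100100001" → prefix "010" already present; 7 new (0, 1, 0, 0, 0, 0, 1)
  "01001011" → prefix "010010" already present; 2 new (1, 1)
  "01000" → prefix "0100" already present; 1 new (0)
  "010011100" → prefix "01001" already present; 4 new (1, 1, 0, 0)
  "00111000" → prefix "0" already present; 7 new (0, 1, 1, 1, 0, 0, 0)
Total nodes = 9 + 8 + 7 + 2 + 1 + 4 + 7 = 38

38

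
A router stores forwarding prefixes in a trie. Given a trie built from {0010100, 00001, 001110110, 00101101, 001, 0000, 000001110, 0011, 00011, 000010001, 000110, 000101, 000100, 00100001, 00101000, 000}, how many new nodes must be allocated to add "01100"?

"0" is already a path in the trie; the remaining "1100" must be added.
So 5 − 1 = 4 new nodes.

4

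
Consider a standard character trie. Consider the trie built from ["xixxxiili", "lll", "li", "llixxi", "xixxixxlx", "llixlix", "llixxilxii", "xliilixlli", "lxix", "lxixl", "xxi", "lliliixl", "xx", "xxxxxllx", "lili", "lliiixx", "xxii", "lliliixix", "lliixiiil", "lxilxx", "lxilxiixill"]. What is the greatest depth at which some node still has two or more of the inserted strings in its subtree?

7

Equivalently: take the maximum, over all pairs, of their longest common prefix length.
"lliliixix" and "lliliixl" agree on "lliliix" (7 characters) before diverging; nothing deeper is shared.
Longest shared-prefix length: 7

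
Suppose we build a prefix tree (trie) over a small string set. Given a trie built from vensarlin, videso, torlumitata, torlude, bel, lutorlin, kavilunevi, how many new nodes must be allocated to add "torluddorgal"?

6

Walking "torluddorgal" from the root, the first 6 characters ("torlud") follow existing edges; "d" is the first miss.
Each of the 6 remaining characters creates one node.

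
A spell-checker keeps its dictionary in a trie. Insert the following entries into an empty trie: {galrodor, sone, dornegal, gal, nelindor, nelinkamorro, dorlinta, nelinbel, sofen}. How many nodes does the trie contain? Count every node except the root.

Insert word by word; a character creates a node only if that edge doesn't already exist:
  "galrodor" → 8 new (g, a, l, r, o, d, o, r)
  "sone" → 4 new (s, o, n, e)
  "dornegal" → 8 new (d, o, r, n, e, g, a, l)
  "gal" → prefix "gal" already present; 0 new (none)
  "nelindor" → 8 new (n, e, l, i, n, d, o, r)
  "nelinkamorro" → prefix "nelin" already present; 7 new (k, a, m, o, r, r, o)
  "dorlinta" → prefix "dor" already present; 5 new (l, i, n, t, a)
  "nelinbel" → prefix "nelin" already present; 3 new (b, e, l)
  "sofen" → prefix "so" already present; 3 new (f, e, n)
Total nodes = 8 + 4 + 8 + 0 + 8 + 7 + 5 + 3 + 3 = 46

46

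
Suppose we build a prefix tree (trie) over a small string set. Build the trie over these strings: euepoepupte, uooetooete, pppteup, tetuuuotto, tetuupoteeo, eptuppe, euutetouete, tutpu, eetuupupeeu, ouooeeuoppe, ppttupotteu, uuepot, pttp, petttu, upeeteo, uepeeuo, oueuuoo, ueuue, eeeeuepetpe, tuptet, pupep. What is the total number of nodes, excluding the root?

Count nodes per top-level branch (shared prefixes stored once):
  'e'-branch (eeeeuepetpe, eetuupupeeu, eptuppe, euepoepupte, euutetouete): 45 nodes
  'o'-branch (oueuuoo, ouooeeuoppe): 16 nodes
  'p'-branch (petttu, pppteup, ppttupotteu, pttp, pupep): 28 nodes
  't'-branch (tetuupoteeo, tetuuuotto, tuptet, tutpu): 24 nodes
  'u'-branch (uepeeuo, ueuue, uooetooete, upeeteo, uuepot): 30 nodes
Sum: 143

143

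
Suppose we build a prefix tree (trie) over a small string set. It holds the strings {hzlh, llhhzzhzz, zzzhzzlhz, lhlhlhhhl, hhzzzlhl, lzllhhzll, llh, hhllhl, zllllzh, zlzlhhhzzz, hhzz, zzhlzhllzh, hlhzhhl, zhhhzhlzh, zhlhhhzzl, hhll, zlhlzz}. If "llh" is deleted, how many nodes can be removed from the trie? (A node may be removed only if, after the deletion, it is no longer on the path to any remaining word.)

0

Walk "llh" from the leaf back toward the root, removing each node that no remaining word uses.
Every node on "llh" is still needed (e.g. by "llhhzzhzz"), so nothing is freed.
Nodes removed: 0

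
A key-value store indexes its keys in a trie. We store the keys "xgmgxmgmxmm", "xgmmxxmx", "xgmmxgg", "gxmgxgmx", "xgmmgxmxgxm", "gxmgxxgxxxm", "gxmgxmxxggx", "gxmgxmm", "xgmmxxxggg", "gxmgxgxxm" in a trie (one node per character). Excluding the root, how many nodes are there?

53

Trace insertions, counting only characters that open a new branch:
  "xgmgxmgmxmm" → 11 new (x, g, m, g, x, m, g, m, x, m, m)
  "xgmmxxmx" → prefix "xgm" already present; 5 new (m, x, x, m, x)
  "xgmmxgg" → prefix "xgmmx" already present; 2 new (g, g)
  "gxmgxgmx" → 8 new (g, x, m, g, x, g, m, x)
  "xgmmgxmxgxm" → prefix "xgmm" already present; 7 new (g, x, m, x, g, x, m)
  "gxmgxxgxxxm" → prefix "gxmgx" already present; 6 new (x, g, x, x, x, m)
  "gxmgxmxxggx" → prefix "gxmgx" already present; 6 new (m, x, x, g, g, x)
  "gxmgxmm" → prefix "gxmgxm" already present; 1 new (m)
  "xgmmxxxggg" → prefix "xgmmxx" already present; 4 new (x, g, g, g)
  "gxmgxgxxm" → prefix "gxmgxg" already present; 3 new (x, x, m)
Total nodes = 11 + 5 + 2 + 8 + 7 + 6 + 6 + 1 + 4 + 3 = 53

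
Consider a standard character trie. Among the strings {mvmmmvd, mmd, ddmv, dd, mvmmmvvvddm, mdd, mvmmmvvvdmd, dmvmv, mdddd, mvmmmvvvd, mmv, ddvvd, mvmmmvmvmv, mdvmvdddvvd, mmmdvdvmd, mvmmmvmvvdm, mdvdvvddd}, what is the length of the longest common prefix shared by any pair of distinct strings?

9

Look for the deepest trie node that still has at least two words in its subtree.
e.g. "mvmmmvvvd" and "mvmmmvvvddm" share the prefix "mvmmmvvvd" of length 9; no pair shares a longer one.
Longest shared-prefix length: 9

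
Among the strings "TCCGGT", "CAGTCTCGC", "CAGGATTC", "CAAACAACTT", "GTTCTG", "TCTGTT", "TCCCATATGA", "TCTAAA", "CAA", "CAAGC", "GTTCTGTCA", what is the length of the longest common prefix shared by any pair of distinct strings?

The deepest shared node is where two words last agree before diverging.
"GTTCTG" and "GTTCTGTCA" agree on "GTTCTG" (6 characters) before diverging; nothing deeper is shared.
Longest shared-prefix length: 6

6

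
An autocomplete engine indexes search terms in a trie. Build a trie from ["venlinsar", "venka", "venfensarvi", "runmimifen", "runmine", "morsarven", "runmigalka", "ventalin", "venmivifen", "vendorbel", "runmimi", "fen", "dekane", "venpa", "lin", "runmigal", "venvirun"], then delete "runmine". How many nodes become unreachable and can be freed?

2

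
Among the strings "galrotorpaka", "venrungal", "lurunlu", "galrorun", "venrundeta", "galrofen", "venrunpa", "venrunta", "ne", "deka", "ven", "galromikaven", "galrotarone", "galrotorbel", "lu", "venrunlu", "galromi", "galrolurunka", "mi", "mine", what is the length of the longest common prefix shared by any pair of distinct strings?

Equivalently: take the maximum, over all pairs, of their longest common prefix length.
"galrotorbel" and "galrotorpaka" agree on "galrotor" (8 characters) before diverging; nothing deeper is shared.
Longest shared-prefix length: 8

8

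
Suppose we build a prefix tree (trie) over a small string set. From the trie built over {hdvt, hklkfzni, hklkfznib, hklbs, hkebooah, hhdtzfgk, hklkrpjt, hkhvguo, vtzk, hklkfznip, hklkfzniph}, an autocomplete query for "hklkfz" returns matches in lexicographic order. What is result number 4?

Words with prefix "hklkfz", in lexicographic order: "hklkfzni", "hklkfznib", "hklkfznip", "hklkfzniph"
The 4th is hklkfzniph.

hklkfzniph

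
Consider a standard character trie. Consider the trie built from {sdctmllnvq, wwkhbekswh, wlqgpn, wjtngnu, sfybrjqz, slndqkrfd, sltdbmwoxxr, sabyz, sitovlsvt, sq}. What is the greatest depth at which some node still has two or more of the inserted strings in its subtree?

Look for the deepest trie node that still has at least two words in its subtree.
e.g. "slndqkrfd" and "sltdbmwoxxr" share the prefix "sl" of length 2; no pair shares a longer one.
Longest shared-prefix length: 2

2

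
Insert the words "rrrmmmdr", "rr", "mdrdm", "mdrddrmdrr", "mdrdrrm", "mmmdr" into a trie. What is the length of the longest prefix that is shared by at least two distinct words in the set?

4

Equivalently: take the maximum, over all pairs, of their longest common prefix length.
e.g. "mdrddrmdrr" and "mdrdm" share the prefix "mdrd" of length 4; no pair shares a longer one.
Longest shared-prefix length: 4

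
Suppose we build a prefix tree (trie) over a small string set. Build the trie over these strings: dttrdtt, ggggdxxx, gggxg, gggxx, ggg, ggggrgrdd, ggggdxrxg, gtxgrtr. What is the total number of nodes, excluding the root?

For each word, the new-node count is its length minus the longest prefix already in the trie:
  "dttrdtt" → 7 new (d, t, t, r, d, t, t)
  "ggggdxxx" → 8 new (g, g, g, g, d, x, x, x)
  "gggxg" → prefix "ggg" already present; 2 new (x, g)
  "gggxx" → prefix "gggx" already present; 1 new (x)
  "ggg" → prefix "ggg" already present; 0 new (none)
  "ggggrgrdd" → prefix "gggg" already present; 5 new (r, g, r, d, d)
  "ggggdxrxg" → prefix "ggggdx" already present; 3 new (r, x, g)
  "gtxgrtr" → prefix "g" already present; 6 new (t, x, g, r, t, r)
Total nodes = 7 + 8 + 2 + 1 + 0 + 5 + 3 + 6 = 32

32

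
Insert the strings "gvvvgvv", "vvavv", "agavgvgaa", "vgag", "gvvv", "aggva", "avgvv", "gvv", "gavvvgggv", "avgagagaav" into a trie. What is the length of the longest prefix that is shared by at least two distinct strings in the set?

Look for the deepest trie node that still has at least two words in its subtree.
"gvvv" and "gvvvgvv" agree on "gvvv" (4 characters) before diverging; nothing deeper is shared.
Longest shared-prefix length: 4

4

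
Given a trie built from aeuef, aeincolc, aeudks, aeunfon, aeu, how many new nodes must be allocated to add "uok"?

No existing word starts with "u", so every character of "uok" needs a new node.
3 − 0 = 3 new nodes.

3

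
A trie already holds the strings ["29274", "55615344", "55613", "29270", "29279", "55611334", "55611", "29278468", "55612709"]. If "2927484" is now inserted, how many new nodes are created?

2

"29274" is already a path in the trie; the remaining "84" must be added.
So 7 − 5 = 2 new nodes.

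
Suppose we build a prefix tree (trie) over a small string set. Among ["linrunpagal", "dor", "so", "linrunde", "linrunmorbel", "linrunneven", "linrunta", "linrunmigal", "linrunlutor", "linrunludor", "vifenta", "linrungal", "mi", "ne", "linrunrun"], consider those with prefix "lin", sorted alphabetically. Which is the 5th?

linrunmigal

Words with prefix "lin", in lexicographic order: "linrunde", "linrungal", "linrunludor", "linrunlutor", "linrunmigal", "linrunmorbel", "linrunneven", "linrunpagal", "linrunrun", "linrunta"
Position 5: linrunmigal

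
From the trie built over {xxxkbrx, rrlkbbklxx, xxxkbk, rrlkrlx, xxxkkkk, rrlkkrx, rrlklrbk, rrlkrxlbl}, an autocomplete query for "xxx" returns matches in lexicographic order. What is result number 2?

DFS of the "xxx" subtree visits, in order: "xxxkbk", "xxxkbrx", "xxxkkkk"
Position 2: xxxkbrx

xxxkbrx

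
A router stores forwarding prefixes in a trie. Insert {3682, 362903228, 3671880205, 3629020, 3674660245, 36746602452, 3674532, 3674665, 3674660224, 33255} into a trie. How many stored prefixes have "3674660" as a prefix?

Filter for entries beginning with "3674660":
Matches: "3674660224", "3674660245", "36746602452"
Count: 3

3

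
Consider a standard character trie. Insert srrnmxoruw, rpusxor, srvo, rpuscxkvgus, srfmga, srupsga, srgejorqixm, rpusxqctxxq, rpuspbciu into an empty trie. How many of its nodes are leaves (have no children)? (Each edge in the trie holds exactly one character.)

9

A leaf is a node with no children — equivalently, the end of a word that is not a proper prefix of any other stored word.
Those words: "rpuscxkvgus", "rpuspbciu", "rpusxor", "rpusxqctxxq", "srfmga", "srgejorqixm", "srrnmxoruw", "srupsga", "srvo"
Leaf count: 9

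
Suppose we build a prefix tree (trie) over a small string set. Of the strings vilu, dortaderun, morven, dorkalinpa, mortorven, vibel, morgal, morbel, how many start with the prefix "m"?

Walk to "m"; the words in its subtree are exactly those with that prefix.
Matches: "morbel", "morgal", "mortorven", "morven"
Count: 4

4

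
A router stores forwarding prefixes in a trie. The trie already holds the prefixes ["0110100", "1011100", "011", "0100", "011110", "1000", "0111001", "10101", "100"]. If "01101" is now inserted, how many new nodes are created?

0

"01101" is already a full path in the trie; only an end-marker is added.
No new nodes are needed: 0.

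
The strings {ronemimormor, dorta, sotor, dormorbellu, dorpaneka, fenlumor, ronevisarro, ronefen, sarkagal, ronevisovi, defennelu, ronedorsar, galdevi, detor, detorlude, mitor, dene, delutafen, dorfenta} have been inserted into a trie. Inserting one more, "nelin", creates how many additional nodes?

5

Nothing in the trie begins with "n"; the whole of "nelin" is new.
5 − 0 = 5 new nodes.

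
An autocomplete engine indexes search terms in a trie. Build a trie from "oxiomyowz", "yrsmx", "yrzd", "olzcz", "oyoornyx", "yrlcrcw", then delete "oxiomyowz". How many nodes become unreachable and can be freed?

8

After clearing the end-marker at "oxiomyowz", prune upward until reaching a node still needed by another word.
The suffix "xiomyowz" (8 nodes) is used only by "oxiomyowz"; the node for "o" still has the child "l", so pruning stops there.
Nodes removed: 8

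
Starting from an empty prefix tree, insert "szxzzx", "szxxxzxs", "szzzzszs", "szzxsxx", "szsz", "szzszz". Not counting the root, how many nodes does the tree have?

26

For each word, the new-node count is its length minus the longest prefix already in the trie:
  "szxzzx" → 6 new (s, z, x, z, z, x)
  "szxxxzxs" → prefix "szx" already present; 5 new (x, x, z, x, s)
  "szzzzszs" → prefix "sz" already present; 6 new (z, z, z, s, z, s)
  "szzxsxx" → prefix "szz" already present; 4 new (x, s, x, x)
  "szsz" → prefix "sz" already present; 2 new (s, z)
  "szzszz" → prefix "szz" already present; 3 new (s, z, z)
Total nodes = 6 + 5 + 6 + 4 + 2 + 3 = 26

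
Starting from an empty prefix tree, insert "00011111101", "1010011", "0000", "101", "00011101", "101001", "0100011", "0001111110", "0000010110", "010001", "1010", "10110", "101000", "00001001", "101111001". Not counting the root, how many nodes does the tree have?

45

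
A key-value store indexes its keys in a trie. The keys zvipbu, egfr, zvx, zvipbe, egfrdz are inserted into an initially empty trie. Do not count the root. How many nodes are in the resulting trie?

Insert word by word; a character creates a node only if that edge doesn't already exist:
  "zvipbu" → 6 new (z, v, i, p, b, u)
  "egfr" → 4 new (e, g, f, r)
  "zvx" → prefix "zv" already present; 1 new (x)
  "zvipbe" → prefix "zvipb" already present; 1 new (e)
  "egfrdz" → prefix "egfr" already present; 2 new (d, z)
Total nodes = 6 + 4 + 1 + 1 + 2 = 14

14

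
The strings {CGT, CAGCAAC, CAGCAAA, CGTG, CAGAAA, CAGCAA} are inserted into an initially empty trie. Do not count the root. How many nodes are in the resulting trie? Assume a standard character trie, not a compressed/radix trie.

14

Insert word by word; a character creates a node only if that edge doesn't already exist:
  "CGT" → 3 new (C, G, T)
  "CAGCAAC" → prefix "C" already present; 6 new (A, G, C, A, A, C)
  "CAGCAAA" → prefix "CAGCAA" already present; 1 new (A)
  "CGTG" → prefix "CGT" already present; 1 new (G)
  "CAGAAA" → prefix "CAG" already present; 3 new (A, A, A)
  "CAGCAA" → prefix "CAGCAA" already present; 0 new (none)
Total nodes = 3 + 6 + 1 + 1 + 3 + 0 = 14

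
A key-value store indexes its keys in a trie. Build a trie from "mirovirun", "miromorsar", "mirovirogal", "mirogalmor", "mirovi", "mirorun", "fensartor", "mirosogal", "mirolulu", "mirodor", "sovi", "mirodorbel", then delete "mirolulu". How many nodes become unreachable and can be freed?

A node on "mirolulu"'s path can go only if nothing else ends at it or branches off below it.
The suffix "lulu" (4 nodes) is used only by "mirolulu"; the node for "miro" still has the child "v", so pruning stops there.
Nodes removed: 4

4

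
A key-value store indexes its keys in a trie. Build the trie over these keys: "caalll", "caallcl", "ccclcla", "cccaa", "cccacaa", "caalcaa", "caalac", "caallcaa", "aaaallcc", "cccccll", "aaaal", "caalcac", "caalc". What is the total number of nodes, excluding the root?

Trace insertions, counting only characters that open a new branch:
  "caalll" → 6 new (c, a, a, l, l, l)
  "caallcl" → prefix "caall" already present; 2 new (c, l)
  "ccclcla" → prefix "c" already present; 6 new (c, c, l, c, l, a)
  "cccaa" → prefix "ccc" already present; 2 new (a, a)
  "cccacaa" → prefix "ccca" already present; 3 new (c, a, a)
  "caalcaa" → prefix "caal" already present; 3 new (c, a, a)
  "caalac" → prefix "caal" already present; 2 new (a, c)
  "caallcaa" → prefix "caallc" already present; 2 new (a, a)
  "aaaallcc" → 8 new (a, a, a, a, l, l, c, c)
  "cccccll" → prefix "ccc" already present; 4 new (c, c, l, l)
  "aaaal" → prefix "aaaal" already present; 0 new (none)
  "caalcac" → prefix "caalca" already present; 1 new (c)
  "caalc" → prefix "caalc" already present; 0 new (none)
Total nodes = 6 + 2 + 6 + 2 + 3 + 3 + 2 + 2 + 8 + 4 + 0 + 1 + 0 = 39

39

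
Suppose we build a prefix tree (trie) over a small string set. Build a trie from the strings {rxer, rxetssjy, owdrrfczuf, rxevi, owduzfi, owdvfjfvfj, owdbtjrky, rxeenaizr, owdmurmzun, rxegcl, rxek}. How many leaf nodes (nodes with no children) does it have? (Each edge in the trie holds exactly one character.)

11

Leaves are exactly the stored words that no other stored word extends.
Those words: "owdbtjrky", "owdmurmzun", "owdrrfczuf", "owduzfi", "owdvfjfvfj", "rxeenaizr", "rxegcl", "rxek", "rxer", "rxetssjy", "rxevi"
Leaf count: 11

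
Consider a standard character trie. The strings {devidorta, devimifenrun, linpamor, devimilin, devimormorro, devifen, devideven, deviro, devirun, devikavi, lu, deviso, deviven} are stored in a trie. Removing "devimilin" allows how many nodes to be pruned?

3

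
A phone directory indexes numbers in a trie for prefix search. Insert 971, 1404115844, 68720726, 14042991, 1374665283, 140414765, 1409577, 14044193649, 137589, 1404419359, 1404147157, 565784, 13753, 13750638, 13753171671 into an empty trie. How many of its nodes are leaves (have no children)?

14

Leaves are exactly the stored words that no other stored word extends.
Those words: "1374665283", "13750638", "13753171671", "137589", "1404115844", "1404147157", "140414765", "14042991", "1404419359", "14044193649", "1409577", "565784", "68720726", "971"
Leaf count: 14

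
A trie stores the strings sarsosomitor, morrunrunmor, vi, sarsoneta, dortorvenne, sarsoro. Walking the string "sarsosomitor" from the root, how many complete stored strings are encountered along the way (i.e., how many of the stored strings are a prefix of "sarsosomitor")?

Traverse "sarsosomitor" character by character; count nodes along the way that are marked as word ends.
Prefixes of the query that are stored words: "sarsosomitor"
Count: 1

1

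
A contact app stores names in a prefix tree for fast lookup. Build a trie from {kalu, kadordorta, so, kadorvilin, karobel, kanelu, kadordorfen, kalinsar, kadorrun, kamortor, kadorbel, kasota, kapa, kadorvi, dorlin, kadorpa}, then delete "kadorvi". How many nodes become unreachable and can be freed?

Walk "kadorvi" from the leaf back toward the root, removing each node that no remaining word uses.
Every node on "kadorvi" is still needed (e.g. by "kadorvilin"), so nothing is freed.
Nodes removed: 0

0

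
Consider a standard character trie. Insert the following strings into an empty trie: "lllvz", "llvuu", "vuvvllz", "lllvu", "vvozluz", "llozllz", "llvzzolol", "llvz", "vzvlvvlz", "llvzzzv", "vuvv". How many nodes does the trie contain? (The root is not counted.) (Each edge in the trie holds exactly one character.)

42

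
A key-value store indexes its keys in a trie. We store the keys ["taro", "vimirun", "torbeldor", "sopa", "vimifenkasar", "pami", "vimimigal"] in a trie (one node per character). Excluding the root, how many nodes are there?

40

Count nodes per top-level branch (shared prefixes stored once):
  'p'-branch (pami): 4 nodes
  's'-branch (sopa): 4 nodes
  't'-branch (taro, torbeldor): 12 nodes
  'v'-branch (vimifenkasar, vimimigal, vimirun): 20 nodes
Sum: 40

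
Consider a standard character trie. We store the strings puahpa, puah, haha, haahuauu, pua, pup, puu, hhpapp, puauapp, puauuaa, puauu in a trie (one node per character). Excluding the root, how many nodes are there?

Trie structure (* marks end of a word):
(root)
├─ h
│  ├─ a
│  │  ├─ a
│  │  │  └─ h
│  │  │     └─ u
│  │  │        └─ a
│  │  │           └─ u
│  │  │              └─ u *
│  │  └─ h
│  │     └─ a *
│  └─ h
│     └─ p
│        └─ a
│           └─ p
│              └─ p *
└─ p
   └─ u
      ├─ a *
      │  ├─ h *
      │  │  └─ p
      │  │     └─ a *
      │  └─ u
      │     ├─ a
      │     │  └─ p
      │     │     └─ p *
      │     └─ u *
      │        └─ a
      │           └─ a *
      ├─ p *
      └─ u *
Counting every labelled node above: 30.

30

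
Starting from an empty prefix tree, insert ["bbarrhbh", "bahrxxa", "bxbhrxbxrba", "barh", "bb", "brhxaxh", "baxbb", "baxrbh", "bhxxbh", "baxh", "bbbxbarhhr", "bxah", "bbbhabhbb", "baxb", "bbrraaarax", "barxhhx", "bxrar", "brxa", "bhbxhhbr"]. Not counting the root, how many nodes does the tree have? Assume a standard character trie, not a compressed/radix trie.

83

For each word, the new-node count is its length minus the longest prefix already in the trie:
  "bbarrhbh" → 8 new (b, b, a, r, r, h, b, h)
  "bahrxxa" → prefix "b" already present; 6 new (a, h, r, x, x, a)
  "bxbhrxbxrba" → prefix "b" already present; 10 new (x, b, h, r, x, b, x, r, b, a)
  "barh" → prefix "ba" already present; 2 new (r, h)
  "bb" → prefix "bb" already present; 0 new (none)
  "brhxaxh" → prefix "b" already present; 6 new (r, h, x, a, x, h)
  "baxbb" → prefix "ba" already present; 3 new (x, b, b)
  "baxrbh" → prefix "bax" already present; 3 new (r, b, h)
  "bhxxbh" → prefix "b" already present; 5 new (h, x, x, b, h)
  "baxh" → prefix "bax" already present; 1 new (h)
  "bbbxbarhhr" → prefix "bb" already present; 8 new (b, x, b, a, r, h, h, r)
  "bxah" → prefix "bx" already present; 2 new (a, h)
  "bbbhabhbb" → prefix "bbb" already present; 6 new (h, a, b, h, b, b)
  "baxb" → prefix "baxb" already present; 0 new (none)
  "bbrraaarax" → prefix "bb" already present; 8 new (r, r, a, a, a, r, a, x)
  "barxhhx" → prefix "bar" already present; 4 new (x, h, h, x)
  "bxrar" → prefix "bx" already present; 3 new (r, a, r)
  "brxa" → prefix "br" already present; 2 new (x, a)
  "bhbxhhbr" → prefix "bh" already present; 6 new (b, x, h, h, b, r)
Total nodes = 8 + 6 + 10 + 2 + 0 + 6 + 3 + 3 + 5 + 1 + 8 + 2 + 6 + 0 + 8 + 4 + 3 + 2 + 6 = 83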